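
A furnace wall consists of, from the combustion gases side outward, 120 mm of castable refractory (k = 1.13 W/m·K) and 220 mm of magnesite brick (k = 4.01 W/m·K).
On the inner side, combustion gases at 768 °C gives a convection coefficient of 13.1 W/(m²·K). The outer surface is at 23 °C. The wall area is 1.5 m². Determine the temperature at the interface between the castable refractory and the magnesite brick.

T ≈ 195 °C

Series thermal resistances:
R_inner film = 1/(h_i·A) = 1/(13.1×1.5) = 0.05089 K/W
R_castable refractory = L/(kA) = 0.12/(1.13×1.5) = 0.0708 K/W
R_magnesite brick = L/(kA) = 0.22/(4.01×1.5) = 0.03658 K/W
R_total = 0.1583 K/W;  Q = ΔT/R_total = 745/0.1583 = 4707 W
T_interface = T_inner − Q·ΣR(inner→interface) = 768 − 4710×0.1217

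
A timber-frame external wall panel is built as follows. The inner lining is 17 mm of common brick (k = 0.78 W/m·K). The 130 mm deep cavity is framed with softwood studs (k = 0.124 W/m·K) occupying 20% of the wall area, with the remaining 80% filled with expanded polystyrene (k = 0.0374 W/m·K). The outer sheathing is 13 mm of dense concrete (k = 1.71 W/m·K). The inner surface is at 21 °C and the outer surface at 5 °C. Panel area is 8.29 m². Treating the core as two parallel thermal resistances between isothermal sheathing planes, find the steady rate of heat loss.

Q ≈ 55.1 W

Sheathing layers in series; stud and cavity paths in parallel between them.
R_inner = 0.017/(0.78×8.29) = 0.002629 K/W
R_stud  = 0.13/(0.124×0.2×8.29) = 0.6323 K/W
R_cav   = 0.13/(0.0374×0.8×8.29) = 0.5241 K/W
1/R_core = 1/R_stud + 1/R_cav → R_core = 0.2866 K/W
R_outer = 0.013/(1.71×8.29) = 9.17×10^-4 K/W
R_total = 0.2901 K/W
Q = ΔT/R_total = 16/0.2901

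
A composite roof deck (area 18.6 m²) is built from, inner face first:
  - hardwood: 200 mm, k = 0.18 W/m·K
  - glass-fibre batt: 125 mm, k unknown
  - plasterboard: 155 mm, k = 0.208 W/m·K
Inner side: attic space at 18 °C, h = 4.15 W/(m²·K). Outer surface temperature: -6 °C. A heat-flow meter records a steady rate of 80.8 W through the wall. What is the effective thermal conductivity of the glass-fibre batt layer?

k ≈ 0.0365 W/(m·K)

Using the resistance-network approach (series):
R_inner film = 1/(h_i·A) = 1/(4.15×18.6) = 0.01296 K/W
R_hardwood = L/(kA) = 0.2/(0.18×18.6) = 0.05974 K/W
R_plasterboard = L/(kA) = 0.155/(0.208×18.6) = 0.04006 K/W
Sum of known resistances R_other = 0.1128 K/W
Total R = ΔT/Q = 24/80.8 = 0.297 K/W
R_glass-fibre batt = R_total − R_other = 0.1843 K/W
k = L/(R·A) = 0.125/(0.1843×18.6)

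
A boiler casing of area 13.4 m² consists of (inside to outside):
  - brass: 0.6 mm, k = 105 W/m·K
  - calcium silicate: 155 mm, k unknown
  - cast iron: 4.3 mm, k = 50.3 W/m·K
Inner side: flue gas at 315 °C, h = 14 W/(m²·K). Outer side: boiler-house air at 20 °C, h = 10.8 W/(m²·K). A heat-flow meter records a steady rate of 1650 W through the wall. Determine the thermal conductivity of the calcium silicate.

k ≈ 0.0695 W/(m·K)

Series thermal resistances:
R_inner film = 1/(h_i·A) = 1/(14×13.4) = 0.00533 K/W
R_brass = L/(kA) = 0.0006/(105×13.4) = 4.264×10^-7 K/W
R_cast iron = L/(kA) = 0.0043/(50.3×13.4) = 6.38×10^-6 K/W
R_outer film = 1/(h_o·A) = 1/(10.8×13.4) = 0.00691 K/W
Sum of known resistances R_other = 0.01225 K/W
Total R = ΔT/Q = 295/1650 = 0.1788 K/W
R_calcium silicate = R_total − R_other = 0.1665 K/W
k = L/(R·A) = 0.155/(0.1665×13.4)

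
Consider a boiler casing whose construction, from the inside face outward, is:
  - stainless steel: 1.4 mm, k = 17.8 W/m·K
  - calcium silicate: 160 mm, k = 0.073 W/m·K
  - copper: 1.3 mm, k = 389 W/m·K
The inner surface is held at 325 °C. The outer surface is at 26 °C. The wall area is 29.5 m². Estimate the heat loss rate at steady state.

Q ≈ 4020 W

Model the wall as resistances in series:
R_stainless steel = L/(kA) = 0.0014/(17.8×29.5) = 2.666×10^-6 K/W
R_calcium silicate = L/(kA) = 0.16/(0.073×29.5) = 0.0743 K/W
R_copper = L/(kA) = 0.0013/(389×29.5) = 1.133×10^-7 K/W
R_total = 0.0743 K/W
Q = ΔT / R_total = 299 / 0.0743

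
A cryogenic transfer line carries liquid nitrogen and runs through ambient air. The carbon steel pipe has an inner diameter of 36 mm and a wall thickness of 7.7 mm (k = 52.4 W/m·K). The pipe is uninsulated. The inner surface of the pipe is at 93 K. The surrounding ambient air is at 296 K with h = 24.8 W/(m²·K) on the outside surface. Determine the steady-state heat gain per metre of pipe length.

q′ ≈ 809 W/m

Cylindrical conduction, so R = ln(r₂/r₁)/(2πkL) per layer, in series:
R_carbon steel pipe wall = ln(25.7/18)/(2π×52.4×1) = 0.001082 K/W
R_outer film = 1/(h_o·2πr_oL) = 1/(24.8×2π×0.0257×1) = 0.2497 K/W
R_total = 0.2508 K/W
Q = ΔT/R_total = 203/0.2508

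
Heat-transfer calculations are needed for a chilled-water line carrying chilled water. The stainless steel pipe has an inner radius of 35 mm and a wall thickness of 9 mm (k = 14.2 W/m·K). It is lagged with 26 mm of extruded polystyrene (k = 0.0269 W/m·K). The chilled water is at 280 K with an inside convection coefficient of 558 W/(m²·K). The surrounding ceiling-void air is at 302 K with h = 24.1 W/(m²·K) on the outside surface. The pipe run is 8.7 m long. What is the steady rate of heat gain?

Q ≈ 67.1 W

Per-layer cylindrical resistances, series-summed:
R_inner film = 1/(h_i·2πr₁L) = 1/(558×2π×0.035×8.7) = 9.367×10^-4 K/W
R_stainless steel pipe wall = ln(44/35)/(2π×14.2×8.7) = 2.948×10^-4 K/W
R_extruded polystyrene = ln(70/44)/(2π×0.0269×8.7) = 0.3158 K/W
R_outer film = 1/(h_o·2πr_oL) = 1/(24.1×2π×0.07×8.7) = 0.01084 K/W
R_total = 0.3278 K/W
Q = ΔT/R_total = 22/0.3278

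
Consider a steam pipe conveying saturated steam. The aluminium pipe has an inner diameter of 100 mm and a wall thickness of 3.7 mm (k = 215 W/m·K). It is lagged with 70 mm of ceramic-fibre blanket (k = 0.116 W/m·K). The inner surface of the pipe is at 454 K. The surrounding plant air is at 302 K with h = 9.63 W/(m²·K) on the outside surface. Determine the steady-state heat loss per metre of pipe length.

q′ ≈ 119 W/m

Cylindrical conduction, so R = ln(r₂/r₁)/(2πkL) per layer, in series:
R_aluminium pipe wall = ln(53.7/50)/(2π×215×1) = 5.285×10^-5 K/W
R_ceramic-fibre blanket = ln(123.7/53.7)/(2π×0.116×1) = 1.145 K/W
R_outer film = 1/(h_o·2πr_oL) = 1/(9.63×2π×0.1237×1) = 0.1336 K/W
R_total = 1.279 K/W
Q = ΔT/R_total = 152/1.279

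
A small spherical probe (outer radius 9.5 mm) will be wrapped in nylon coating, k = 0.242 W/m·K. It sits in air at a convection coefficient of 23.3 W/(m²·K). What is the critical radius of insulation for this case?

r_cr ≈ 20.8 mm

For a sphere r_cr = 2k/h = 2×0.242/23.3
r_cr = 20.8 mm; since the bare radius (9.5 mm) is below r_cr, adding a thin layer of insulation will *increase* heat loss.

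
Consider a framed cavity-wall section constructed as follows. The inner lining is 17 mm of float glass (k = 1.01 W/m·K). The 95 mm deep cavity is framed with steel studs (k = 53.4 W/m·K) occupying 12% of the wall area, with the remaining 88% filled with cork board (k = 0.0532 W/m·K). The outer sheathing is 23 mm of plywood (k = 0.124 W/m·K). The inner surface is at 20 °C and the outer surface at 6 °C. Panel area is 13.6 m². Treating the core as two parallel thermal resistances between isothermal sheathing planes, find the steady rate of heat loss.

Sheathing layers in series; stud and cavity paths in parallel between them.
R_inner = 0.017/(1.01×13.6) = 0.001238 K/W
R_stud  = 0.095/(53.4×0.12×13.6) = 0.00109 K/W
R_cav   = 0.095/(0.0532×0.88×13.6) = 0.1492 K/W
1/R_core = 1/R_stud + 1/R_cav → R_core = 0.001082 K/W
R_outer = 0.023/(0.124×13.6) = 0.01364 K/W
R_total = 0.01596 K/W
Q = ΔT/R_total = 14/0.01596

Q ≈ 877 W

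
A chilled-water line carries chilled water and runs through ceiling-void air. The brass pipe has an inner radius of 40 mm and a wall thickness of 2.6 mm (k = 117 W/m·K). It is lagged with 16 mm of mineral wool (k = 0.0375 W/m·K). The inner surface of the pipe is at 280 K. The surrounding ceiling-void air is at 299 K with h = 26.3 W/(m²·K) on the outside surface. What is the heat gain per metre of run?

q′ ≈ 13 W/m

Treating each annulus and film as a series resistance:
R_brass pipe wall = ln(42.6/40)/(2π×117×1) = 8.566×10^-5 K/W
R_mineral wool = ln(58.6/42.6)/(2π×0.0375×1) = 1.353 K/W
R_outer film = 1/(h_o·2πr_oL) = 1/(26.3×2π×0.0586×1) = 0.1033 K/W
R_total = 1.457 K/W
Q = ΔT/R_total = 19/1.457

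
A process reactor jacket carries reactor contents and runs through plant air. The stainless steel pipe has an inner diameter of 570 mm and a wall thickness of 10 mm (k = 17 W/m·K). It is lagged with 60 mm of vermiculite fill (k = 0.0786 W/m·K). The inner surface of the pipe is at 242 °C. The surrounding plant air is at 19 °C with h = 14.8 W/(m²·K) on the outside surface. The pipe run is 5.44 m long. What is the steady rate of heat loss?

Q ≈ 2990 W

For a radial system each layer contributes R = ln(r_out/r_in)/(2πkL); films add R = 1/(hA).
R_stainless steel pipe wall = ln(295/285)/(2π×17×5.44) = 5.935×10^-5 K/W
R_vermiculite fill = ln(355/295)/(2π×0.0786×5.44) = 0.06891 K/W
R_outer film = 1/(h_o·2πr_oL) = 1/(14.8×2π×0.355×5.44) = 0.005568 K/W
R_total = 0.07454 K/W
Q = ΔT/R_total = 223/0.07454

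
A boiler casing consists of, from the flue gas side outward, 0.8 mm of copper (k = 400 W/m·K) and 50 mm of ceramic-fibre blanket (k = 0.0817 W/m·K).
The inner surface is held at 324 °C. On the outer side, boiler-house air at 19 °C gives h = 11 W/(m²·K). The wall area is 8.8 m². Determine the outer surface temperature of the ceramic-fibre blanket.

Model the wall as resistances in series:
R_copper = L/(kA) = 0.0008/(400×8.8) = 2.273×10^-7 K/W
R_ceramic-fibre blanket = L/(kA) = 0.05/(0.0817×8.8) = 0.06954 K/W
R_outer film = 1/(h_o·A) = 1/(11×8.8) = 0.01033 K/W
R_total = 0.07988 K/W;  Q = ΔT/R_total = 305/0.07988 = 3818 W
T_interface = T_inner − Q·ΣR(inner→interface) = 324 − 3820×0.06955

T ≈ 58.4 °C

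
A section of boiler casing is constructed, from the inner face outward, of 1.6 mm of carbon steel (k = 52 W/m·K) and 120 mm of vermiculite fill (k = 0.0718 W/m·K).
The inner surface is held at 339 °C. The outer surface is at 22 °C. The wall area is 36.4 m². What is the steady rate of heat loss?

Model the wall as resistances in series:
R_carbon steel = L/(kA) = 0.0016/(52×36.4) = 8.453×10^-7 K/W
R_vermiculite fill = L/(kA) = 0.12/(0.0718×36.4) = 0.04592 K/W
R_total = 0.04592 K/W
Q = ΔT / R_total = 317 / 0.04592

Q ≈ 6900 W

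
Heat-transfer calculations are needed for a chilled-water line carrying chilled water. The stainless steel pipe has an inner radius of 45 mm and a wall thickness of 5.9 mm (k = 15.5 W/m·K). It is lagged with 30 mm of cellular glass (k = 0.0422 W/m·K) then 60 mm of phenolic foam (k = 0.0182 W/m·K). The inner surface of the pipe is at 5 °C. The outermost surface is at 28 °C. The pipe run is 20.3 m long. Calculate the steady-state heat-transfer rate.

Q ≈ 70.7 W

Radial resistances (cylindrical: R_cond = ln(r_o/r_i)/(2πkL), R_conv = 1/(h·2πrL)):
R_stainless steel pipe wall = ln(50.9/45)/(2π×15.5×20.3) = 6.232×10^-5 K/W
R_cellular glass = ln(80.9/50.9)/(2π×0.0422×20.3) = 0.08608 K/W
R_phenolic foam = ln(140.9/80.9)/(2π×0.0182×20.3) = 0.239 K/W
R_total = 0.3252 K/W
Q = ΔT/R_total = 23/0.3252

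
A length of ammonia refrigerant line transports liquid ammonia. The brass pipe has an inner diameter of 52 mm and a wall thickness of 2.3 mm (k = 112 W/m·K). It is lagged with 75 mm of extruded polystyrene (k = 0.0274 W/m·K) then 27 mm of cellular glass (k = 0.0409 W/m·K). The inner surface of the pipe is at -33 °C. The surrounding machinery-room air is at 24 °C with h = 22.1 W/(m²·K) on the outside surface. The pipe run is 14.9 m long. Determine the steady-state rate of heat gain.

Q ≈ 100 W

Treating each annulus and film as a series resistance:
R_brass pipe wall = ln(28.3/26)/(2π×112×14.9) = 8.084×10^-6 K/W
R_extruded polystyrene = ln(103.3/28.3)/(2π×0.0274×14.9) = 0.5048 K/W
R_cellular glass = ln(130.3/103.3)/(2π×0.0409×14.9) = 0.06064 K/W
R_outer film = 1/(h_o·2πr_oL) = 1/(22.1×2π×0.1303×14.9) = 0.003709 K/W
R_total = 0.5691 K/W
Q = ΔT/R_total = 57/0.5691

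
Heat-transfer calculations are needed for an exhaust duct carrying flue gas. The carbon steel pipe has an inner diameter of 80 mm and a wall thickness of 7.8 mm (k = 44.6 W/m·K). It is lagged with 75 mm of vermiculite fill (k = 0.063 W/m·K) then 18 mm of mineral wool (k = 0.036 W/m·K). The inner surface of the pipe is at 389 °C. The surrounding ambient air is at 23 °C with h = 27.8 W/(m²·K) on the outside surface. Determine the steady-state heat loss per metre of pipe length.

Treating each annulus and film as a series resistance:
R_carbon steel pipe wall = ln(47.8/40)/(2π×44.6×1) = 6.357×10^-4 K/W
R_vermiculite fill = ln(122.8/47.8)/(2π×0.063×1) = 2.384 K/W
R_mineral wool = ln(140.8/122.8)/(2π×0.036×1) = 0.6047 K/W
R_outer film = 1/(h_o·2πr_oL) = 1/(27.8×2π×0.1408×1) = 0.04066 K/W
R_total = 3.03 K/W
Q = ΔT/R_total = 366/3.03

q′ ≈ 121 W/m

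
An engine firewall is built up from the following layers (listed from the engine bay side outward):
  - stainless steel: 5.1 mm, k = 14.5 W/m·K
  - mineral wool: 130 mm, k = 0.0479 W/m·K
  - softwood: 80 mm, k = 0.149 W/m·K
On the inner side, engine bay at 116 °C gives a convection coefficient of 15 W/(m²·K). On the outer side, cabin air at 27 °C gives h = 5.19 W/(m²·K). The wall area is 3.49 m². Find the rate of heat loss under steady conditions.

Q ≈ 88.5 W

Thermal resistances in series:
R_inner film = 1/(h_i·A) = 1/(15×3.49) = 0.0191 K/W
R_stainless steel = L/(kA) = 0.0051/(14.5×3.49) = 1.008×10^-4 K/W
R_mineral wool = L/(kA) = 0.13/(0.0479×3.49) = 0.7776 K/W
R_softwood = L/(kA) = 0.08/(0.149×3.49) = 0.1538 K/W
R_outer film = 1/(h_o·A) = 1/(5.19×3.49) = 0.05521 K/W
R_total = 1.006 K/W
Q = ΔT / R_total = 89 / 1.006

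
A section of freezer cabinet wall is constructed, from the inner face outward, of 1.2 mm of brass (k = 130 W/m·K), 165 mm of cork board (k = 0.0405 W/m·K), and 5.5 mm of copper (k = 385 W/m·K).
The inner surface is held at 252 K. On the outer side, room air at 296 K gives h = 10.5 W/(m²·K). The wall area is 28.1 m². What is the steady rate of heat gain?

Q ≈ 297 W

Series thermal resistances:
R_brass = L/(kA) = 0.0012/(130×28.1) = 3.285×10^-7 K/W
R_cork board = L/(kA) = 0.165/(0.0405×28.1) = 0.145 K/W
R_copper = L/(kA) = 0.0055/(385×28.1) = 5.084×10^-7 K/W
R_outer film = 1/(h_o·A) = 1/(10.5×28.1) = 0.003389 K/W
R_total = 0.1484 K/W
Q = ΔT / R_total = 44 / 0.1484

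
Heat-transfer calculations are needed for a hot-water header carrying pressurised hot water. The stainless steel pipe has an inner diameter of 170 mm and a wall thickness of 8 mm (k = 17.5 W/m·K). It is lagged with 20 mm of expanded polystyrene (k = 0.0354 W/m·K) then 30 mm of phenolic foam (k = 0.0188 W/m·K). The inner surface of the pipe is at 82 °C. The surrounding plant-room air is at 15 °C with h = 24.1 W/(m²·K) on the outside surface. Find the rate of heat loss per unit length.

q′ ≈ 23 W/m

Per-layer cylindrical resistances, series-summed:
R_stainless steel pipe wall = ln(93/85)/(2π×17.5×1) = 8.18×10^-4 K/W
R_expanded polystyrene = ln(113/93)/(2π×0.0354×1) = 0.8757 K/W
R_phenolic foam = ln(143/113)/(2π×0.0188×1) = 1.993 K/W
R_outer film = 1/(h_o·2πr_oL) = 1/(24.1×2π×0.143×1) = 0.04618 K/W
R_total = 2.916 K/W
Q = ΔT/R_total = 67/2.916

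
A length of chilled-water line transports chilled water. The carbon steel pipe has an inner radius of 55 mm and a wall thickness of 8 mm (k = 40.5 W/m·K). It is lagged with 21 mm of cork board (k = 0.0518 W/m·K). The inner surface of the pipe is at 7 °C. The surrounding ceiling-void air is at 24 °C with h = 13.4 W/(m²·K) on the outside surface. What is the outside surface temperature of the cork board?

Radial resistances (cylindrical: R_cond = ln(r_o/r_i)/(2πkL), R_conv = 1/(h·2πrL)):
R_carbon steel pipe wall = ln(63/55)/(2π×40.5×1) = 5.337×10^-4 K/W
R_cork board = ln(84/63)/(2π×0.0518×1) = 0.8839 K/W
R_outer film = 1/(h_o·2πr_oL) = 1/(13.4×2π×0.084×1) = 0.1414 K/W
R_total = 1.026 K/W
Q = ΔT/R_total = 17/1.026
Q = 16.6 W/m
T_interface = T_inner + Q·ΣR(inner→interface) = 7 + 16.6×0.8844

T ≈ 21.7 °C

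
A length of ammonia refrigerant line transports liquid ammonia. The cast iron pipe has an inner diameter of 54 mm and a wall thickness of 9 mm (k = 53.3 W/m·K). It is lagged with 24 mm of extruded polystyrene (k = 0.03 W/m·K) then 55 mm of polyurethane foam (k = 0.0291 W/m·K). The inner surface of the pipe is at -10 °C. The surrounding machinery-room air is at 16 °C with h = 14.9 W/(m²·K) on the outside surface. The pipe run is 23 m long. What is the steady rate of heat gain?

Treating each annulus and film as a series resistance:
R_cast iron pipe wall = ln(36/27)/(2π×53.3×23) = 3.735×10^-5 K/W
R_extruded polystyrene = ln(60/36)/(2π×0.03×23) = 0.1178 K/W
R_polyurethane foam = ln(115/60)/(2π×0.0291×23) = 0.1547 K/W
R_outer film = 1/(h_o·2πr_oL) = 1/(14.9×2π×0.115×23) = 0.004038 K/W
R_total = 0.2766 K/W
Q = ΔT/R_total = 26/0.2766

Q ≈ 94 W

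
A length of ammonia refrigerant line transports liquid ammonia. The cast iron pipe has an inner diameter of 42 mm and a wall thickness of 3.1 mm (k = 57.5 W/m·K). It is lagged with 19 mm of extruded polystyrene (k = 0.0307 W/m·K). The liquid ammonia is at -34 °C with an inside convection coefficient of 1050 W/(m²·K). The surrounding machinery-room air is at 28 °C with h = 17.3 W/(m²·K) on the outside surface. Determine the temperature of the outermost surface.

T ≈ 23.9 °C

Treating each annulus and film as a series resistance:
R_inner film = 1/(h_i·2πr₁L) = 1/(1050×2π×0.021×1) = 0.007218 K/W
R_cast iron pipe wall = ln(24.1/21)/(2π×57.5×1) = 3.811×10^-4 K/W
R_extruded polystyrene = ln(43.1/24.1)/(2π×0.0307×1) = 3.014 K/W
R_outer film = 1/(h_o·2πr_oL) = 1/(17.3×2π×0.0431×1) = 0.2135 K/W
R_total = 3.235 K/W
Q = ΔT/R_total = 62/3.235
Q = 19.2 W/m
T_interface = T_inner + Q·ΣR(inner→interface) = -34 + 19.2×3.021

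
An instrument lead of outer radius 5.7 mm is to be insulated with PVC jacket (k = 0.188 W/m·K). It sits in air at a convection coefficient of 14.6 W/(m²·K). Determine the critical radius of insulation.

For a cylinder r_cr = k/h = 0.188/14.6
r_cr = 12.9 mm; since the bare radius (5.7 mm) is below r_cr, adding a thin layer of insulation will *increase* heat loss.

r_cr ≈ 12.9 mm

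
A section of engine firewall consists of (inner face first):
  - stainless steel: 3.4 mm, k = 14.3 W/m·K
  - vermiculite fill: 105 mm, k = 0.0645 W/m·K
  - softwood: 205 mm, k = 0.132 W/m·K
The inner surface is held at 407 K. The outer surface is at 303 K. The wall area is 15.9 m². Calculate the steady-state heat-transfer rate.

Treating each layer as a thermal resistance in series:
R_stainless steel = L/(kA) = 0.0034/(14.3×15.9) = 1.495×10^-5 K/W
R_vermiculite fill = L/(kA) = 0.105/(0.0645×15.9) = 0.1024 K/W
R_softwood = L/(kA) = 0.205/(0.132×15.9) = 0.09767 K/W
R_total = 0.2001 K/W
Q = ΔT / R_total = 104 / 0.2001

Q ≈ 520 W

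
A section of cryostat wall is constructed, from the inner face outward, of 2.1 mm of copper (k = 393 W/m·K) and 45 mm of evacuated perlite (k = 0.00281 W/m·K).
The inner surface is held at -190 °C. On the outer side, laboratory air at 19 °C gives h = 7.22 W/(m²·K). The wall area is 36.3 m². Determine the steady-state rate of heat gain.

Q ≈ 470 W

Treating each layer as a thermal resistance in series:
R_copper = L/(kA) = 0.0021/(393×36.3) = 1.472×10^-7 K/W
R_evacuated perlite = L/(kA) = 0.045/(0.00281×36.3) = 0.4412 K/W
R_outer film = 1/(h_o·A) = 1/(7.22×36.3) = 0.003816 K/W
R_total = 0.445 K/W
Q = ΔT / R_total = 209 / 0.445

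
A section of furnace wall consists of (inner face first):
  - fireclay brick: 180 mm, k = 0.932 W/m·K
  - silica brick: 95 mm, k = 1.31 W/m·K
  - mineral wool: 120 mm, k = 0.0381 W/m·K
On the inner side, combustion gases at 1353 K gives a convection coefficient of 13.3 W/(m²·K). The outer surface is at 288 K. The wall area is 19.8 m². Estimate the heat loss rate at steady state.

Series thermal resistances:
R_inner film = 1/(h_i·A) = 1/(13.3×19.8) = 0.003797 K/W
R_fireclay brick = L/(kA) = 0.18/(0.932×19.8) = 0.009754 K/W
R_silica brick = L/(kA) = 0.095/(1.31×19.8) = 0.003663 K/W
R_mineral wool = L/(kA) = 0.12/(0.0381×19.8) = 0.1591 K/W
R_total = 0.1763 K/W
Q = ΔT / R_total = 1065 / 0.1763

Q ≈ 6040 W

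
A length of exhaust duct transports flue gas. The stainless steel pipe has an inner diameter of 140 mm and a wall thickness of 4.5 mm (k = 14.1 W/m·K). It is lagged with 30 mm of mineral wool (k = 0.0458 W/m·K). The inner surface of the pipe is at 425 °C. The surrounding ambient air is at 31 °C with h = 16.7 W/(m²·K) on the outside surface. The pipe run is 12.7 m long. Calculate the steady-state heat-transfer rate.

Q ≈ 3950 W

For a radial system each layer contributes R = ln(r_out/r_in)/(2πkL); films add R = 1/(hA).
R_stainless steel pipe wall = ln(74.5/70)/(2π×14.1×12.7) = 5.537×10^-5 K/W
R_mineral wool = ln(104.5/74.5)/(2π×0.0458×12.7) = 0.09259 K/W
R_outer film = 1/(h_o·2πr_oL) = 1/(16.7×2π×0.1045×12.7) = 0.007181 K/W
R_total = 0.09983 K/W
Q = ΔT/R_total = 394/0.09983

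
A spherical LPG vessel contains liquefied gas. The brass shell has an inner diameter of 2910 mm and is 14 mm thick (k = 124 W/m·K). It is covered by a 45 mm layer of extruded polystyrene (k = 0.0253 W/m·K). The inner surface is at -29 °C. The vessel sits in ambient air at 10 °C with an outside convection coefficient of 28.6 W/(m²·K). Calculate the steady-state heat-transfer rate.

Each spherical layer contributes R = (1/r_i − 1/r_o)/(4πk):
R_brass shell = (1/1.455 − 1/1.469)/(4π×124) = 4.204×10^-6 K/W
R_extruded polystyrene = (1/1.469 − 1/1.514)/(4π×0.0253) = 0.06364 K/W
R_outer film = 1/(h·4πr_o²) = 1/(28.6×4π×1.514²) = 0.001214 K/W
R_total = 0.06486 K/W
Q = ΔT/R_total = 39/0.06486

Q ≈ 601 W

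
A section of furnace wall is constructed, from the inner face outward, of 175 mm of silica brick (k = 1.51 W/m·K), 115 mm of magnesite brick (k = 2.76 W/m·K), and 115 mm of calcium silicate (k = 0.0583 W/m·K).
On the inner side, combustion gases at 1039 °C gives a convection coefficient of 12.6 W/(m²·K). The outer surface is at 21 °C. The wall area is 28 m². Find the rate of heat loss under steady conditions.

Using the resistance-network approach (series):
R_inner film = 1/(h_i·A) = 1/(12.6×28) = 0.002834 K/W
R_silica brick = L/(kA) = 0.175/(1.51×28) = 0.004139 K/W
R_magnesite brick = L/(kA) = 0.115/(2.76×28) = 0.001488 K/W
R_calcium silicate = L/(kA) = 0.115/(0.0583×28) = 0.07045 K/W
R_total = 0.07891 K/W
Q = ΔT / R_total = 1018 / 0.07891

Q ≈ 12900 W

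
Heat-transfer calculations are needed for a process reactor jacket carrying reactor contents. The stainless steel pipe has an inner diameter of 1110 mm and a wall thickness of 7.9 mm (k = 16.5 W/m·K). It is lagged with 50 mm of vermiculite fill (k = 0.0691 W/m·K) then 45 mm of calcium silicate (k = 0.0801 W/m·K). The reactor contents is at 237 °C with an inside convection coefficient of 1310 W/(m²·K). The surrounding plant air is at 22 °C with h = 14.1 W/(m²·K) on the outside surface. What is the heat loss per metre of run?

Radial resistances (cylindrical: R_cond = ln(r_o/r_i)/(2πkL), R_conv = 1/(h·2πrL)):
R_inner film = 1/(h_i·2πr₁L) = 1/(1310×2π×0.555×1) = 2.189×10^-4 K/W
R_stainless steel pipe wall = ln(562.9/555)/(2π×16.5×1) = 1.363×10^-4 K/W
R_vermiculite fill = ln(612.9/562.9)/(2π×0.0691×1) = 0.196 K/W
R_calcium silicate = ln(657.9/612.9)/(2π×0.0801×1) = 0.1408 K/W
R_outer film = 1/(h_o·2πr_oL) = 1/(14.1×2π×0.6579×1) = 0.01716 K/W
R_total = 0.3543 K/W
Q = ΔT/R_total = 215/0.3543

q′ ≈ 607 W/m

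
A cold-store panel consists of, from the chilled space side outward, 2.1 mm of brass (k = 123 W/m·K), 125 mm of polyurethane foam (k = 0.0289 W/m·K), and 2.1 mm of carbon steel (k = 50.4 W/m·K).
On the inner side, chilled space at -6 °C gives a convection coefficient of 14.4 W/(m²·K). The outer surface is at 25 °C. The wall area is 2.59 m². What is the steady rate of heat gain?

Thermal resistances in series:
R_inner film = 1/(h_i·A) = 1/(14.4×2.59) = 0.02681 K/W
R_brass = L/(kA) = 0.0021/(123×2.59) = 6.592×10^-6 K/W
R_polyurethane foam = L/(kA) = 0.125/(0.0289×2.59) = 1.67 K/W
R_carbon steel = L/(kA) = 0.0021/(50.4×2.59) = 1.609×10^-5 K/W
R_total = 1.697 K/W
Q = ΔT / R_total = 31 / 1.697

Q ≈ 18.3 W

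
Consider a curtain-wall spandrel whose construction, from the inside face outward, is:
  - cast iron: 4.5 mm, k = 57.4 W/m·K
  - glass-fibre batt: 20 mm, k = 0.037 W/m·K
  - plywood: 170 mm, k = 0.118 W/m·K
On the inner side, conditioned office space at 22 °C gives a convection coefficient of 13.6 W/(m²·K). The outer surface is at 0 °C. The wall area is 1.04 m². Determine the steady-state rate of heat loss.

Using the resistance-network approach (series):
R_inner film = 1/(h_i·A) = 1/(13.6×1.04) = 0.0707 K/W
R_cast iron = L/(kA) = 0.0045/(57.4×1.04) = 7.538×10^-5 K/W
R_glass-fibre batt = L/(kA) = 0.02/(0.037×1.04) = 0.5198 K/W
R_plywood = L/(kA) = 0.17/(0.118×1.04) = 1.385 K/W
R_total = 1.976 K/W
Q = ΔT / R_total = 22 / 1.976

Q ≈ 11.1 W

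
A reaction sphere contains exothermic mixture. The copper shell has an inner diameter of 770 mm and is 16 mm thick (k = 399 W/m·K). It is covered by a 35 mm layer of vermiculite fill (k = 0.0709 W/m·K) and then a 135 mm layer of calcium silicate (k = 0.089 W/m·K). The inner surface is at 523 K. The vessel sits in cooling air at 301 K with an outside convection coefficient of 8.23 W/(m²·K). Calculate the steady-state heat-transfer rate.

Q ≈ 300 W

Each spherical layer contributes R = (1/r_i − 1/r_o)/(4πk):
R_copper shell = (1/0.385 − 1/0.401)/(4π×399) = 2.067×10^-5 K/W
R_vermiculite fill = (1/0.401 − 1/0.436)/(4π×0.0709) = 0.2247 K/W
R_calcium silicate = (1/0.436 − 1/0.571)/(4π×0.089) = 0.4849 K/W
R_outer film = 1/(h·4πr_o²) = 1/(8.23×4π×0.571²) = 0.02966 K/W
R_total = 0.7392 K/W
Q = ΔT/R_total = 222/0.7392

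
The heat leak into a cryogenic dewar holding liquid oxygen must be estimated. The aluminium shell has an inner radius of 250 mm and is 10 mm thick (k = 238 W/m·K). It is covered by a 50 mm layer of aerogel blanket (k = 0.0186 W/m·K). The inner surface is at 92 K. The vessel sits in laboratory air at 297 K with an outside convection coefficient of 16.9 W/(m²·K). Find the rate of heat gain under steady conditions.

Q ≈ 75.8 W

For a spherical shell R = (1/r₁ − 1/r₂)/(4πk); film R = 1/(h·4πr²). In series:
R_aluminium shell = (1/0.25 − 1/0.26)/(4π×238) = 5.144×10^-5 K/W
R_aerogel blanket = (1/0.26 − 1/0.31)/(4π×0.0186) = 2.654 K/W
R_outer film = 1/(h·4πr_o²) = 1/(16.9×4π×0.31²) = 0.049 K/W
R_total = 2.703 K/W
Q = ΔT/R_total = 205/2.703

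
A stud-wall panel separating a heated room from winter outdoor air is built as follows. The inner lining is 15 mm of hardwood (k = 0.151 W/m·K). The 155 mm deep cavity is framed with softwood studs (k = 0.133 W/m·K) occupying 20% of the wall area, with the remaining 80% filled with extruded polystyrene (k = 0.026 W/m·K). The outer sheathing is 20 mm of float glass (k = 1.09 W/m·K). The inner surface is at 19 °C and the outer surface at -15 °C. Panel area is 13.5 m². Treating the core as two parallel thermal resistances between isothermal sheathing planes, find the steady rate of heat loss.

Sheathing layers in series; stud and cavity paths in parallel between them.
R_inner = 0.015/(0.151×13.5) = 0.007358 K/W
R_stud  = 0.155/(0.133×0.2×13.5) = 0.4316 K/W
R_cav   = 0.155/(0.026×0.8×13.5) = 0.552 K/W
1/R_core = 1/R_stud + 1/R_cav → R_core = 0.2422 K/W
R_outer = 0.02/(1.09×13.5) = 0.001359 K/W
R_total = 0.2509 K/W
Q = ΔT/R_total = 34/0.2509

Q ≈ 135 W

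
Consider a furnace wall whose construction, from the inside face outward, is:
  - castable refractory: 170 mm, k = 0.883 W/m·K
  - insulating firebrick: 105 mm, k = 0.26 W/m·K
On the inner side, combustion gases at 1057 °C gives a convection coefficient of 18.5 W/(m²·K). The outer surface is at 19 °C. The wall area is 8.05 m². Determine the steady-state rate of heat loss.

Q ≈ 12800 W

Series thermal resistances:
R_inner film = 1/(h_i·A) = 1/(18.5×8.05) = 0.006715 K/W
R_castable refractory = L/(kA) = 0.17/(0.883×8.05) = 0.02392 K/W
R_insulating firebrick = L/(kA) = 0.105/(0.26×8.05) = 0.05017 K/W
R_total = 0.0808 K/W
Q = ΔT / R_total = 1038 / 0.0808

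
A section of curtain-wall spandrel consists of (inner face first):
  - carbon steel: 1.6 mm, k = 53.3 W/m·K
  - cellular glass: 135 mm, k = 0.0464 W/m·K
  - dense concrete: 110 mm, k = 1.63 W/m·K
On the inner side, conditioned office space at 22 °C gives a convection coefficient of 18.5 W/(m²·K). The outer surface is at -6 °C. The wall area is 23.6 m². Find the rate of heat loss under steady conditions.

Model the wall as resistances in series:
R_inner film = 1/(h_i·A) = 1/(18.5×23.6) = 0.00229 K/W
R_carbon steel = L/(kA) = 0.0016/(53.3×23.6) = 1.272×10^-6 K/W
R_cellular glass = L/(kA) = 0.135/(0.0464×23.6) = 0.1233 K/W
R_dense concrete = L/(kA) = 0.11/(1.63×23.6) = 0.00286 K/W
R_total = 0.1284 K/W
Q = ΔT / R_total = 28 / 0.1284

Q ≈ 218 W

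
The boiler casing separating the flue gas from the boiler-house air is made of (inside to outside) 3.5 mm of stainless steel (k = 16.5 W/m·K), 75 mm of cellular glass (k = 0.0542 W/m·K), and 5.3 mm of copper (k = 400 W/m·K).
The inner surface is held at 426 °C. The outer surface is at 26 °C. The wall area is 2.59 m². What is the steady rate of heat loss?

Model the wall as resistances in series:
R_stainless steel = L/(kA) = 0.0035/(16.5×2.59) = 8.19×10^-5 K/W
R_cellular glass = L/(kA) = 0.075/(0.0542×2.59) = 0.5343 K/W
R_copper = L/(kA) = 0.0053/(400×2.59) = 5.116×10^-6 K/W
R_total = 0.5344 K/W
Q = ΔT / R_total = 400 / 0.5344

Q ≈ 749 W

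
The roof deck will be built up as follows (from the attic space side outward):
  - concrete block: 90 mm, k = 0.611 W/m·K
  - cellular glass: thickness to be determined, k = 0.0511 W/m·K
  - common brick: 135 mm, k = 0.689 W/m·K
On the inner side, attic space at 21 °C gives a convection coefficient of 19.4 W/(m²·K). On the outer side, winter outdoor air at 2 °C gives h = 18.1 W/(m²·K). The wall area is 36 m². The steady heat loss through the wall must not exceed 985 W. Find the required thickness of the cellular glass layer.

L ≈ 12.5 mm

Treating each layer as a thermal resistance in series:
R_inner film = 1/(h_i·A) = 1/(19.4×36) = 0.001432 K/W
R_concrete block = L/(kA) = 0.09/(0.611×36) = 0.004092 K/W
R_common brick = L/(kA) = 0.135/(0.689×36) = 0.005443 K/W
R_outer film = 1/(h_o·A) = 1/(18.1×36) = 0.001535 K/W
Sum of the known resistances R_other = 0.0125 K/W
Required total resistance R_tot = ΔT/Q_allow = 19/985 = 0.01929 K/W
R_cellular glass = R_tot − R_other = 0.006788 K/W
L = R·k·A = 0.006788×0.0511×36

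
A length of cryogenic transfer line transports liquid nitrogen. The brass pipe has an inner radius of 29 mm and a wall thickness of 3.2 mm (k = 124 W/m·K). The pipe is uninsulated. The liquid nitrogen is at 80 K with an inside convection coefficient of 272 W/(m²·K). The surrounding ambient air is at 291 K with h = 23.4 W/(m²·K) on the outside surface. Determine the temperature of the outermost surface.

T ≈ 98.5 K

Treating each annulus and film as a series resistance:
R_inner film = 1/(h_i·2πr₁L) = 1/(272×2π×0.029×1) = 0.02018 K/W
R_brass pipe wall = ln(32.2/29)/(2π×124×1) = 1.343×10^-4 K/W
R_outer film = 1/(h_o·2πr_oL) = 1/(23.4×2π×0.0322×1) = 0.2112 K/W
R_total = 0.2315 K/W
Q = ΔT/R_total = 211/0.2315
Q = 911 W/m
T_interface = T_inner + Q·ΣR(inner→interface) = 80 + 911×0.02031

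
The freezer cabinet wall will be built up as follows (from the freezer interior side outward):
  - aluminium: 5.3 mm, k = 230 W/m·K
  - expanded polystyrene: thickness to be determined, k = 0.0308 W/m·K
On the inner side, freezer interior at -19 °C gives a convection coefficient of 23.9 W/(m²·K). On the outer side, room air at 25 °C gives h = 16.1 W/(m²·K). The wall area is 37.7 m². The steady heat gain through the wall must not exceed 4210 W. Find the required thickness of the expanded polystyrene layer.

Series thermal resistances:
R_inner film = 1/(h_i·A) = 1/(23.9×37.7) = 0.00111 K/W
R_aluminium = L/(kA) = 0.0053/(230×37.7) = 6.112×10^-7 K/W
R_outer film = 1/(h_o·A) = 1/(16.1×37.7) = 0.001648 K/W
Sum of the known resistances R_other = 0.002758 K/W
Required total resistance R_tot = ΔT/Q_allow = 44/4210 = 0.01045 K/W
R_expanded polystyrene = R_tot − R_other = 0.007693 K/W
L = R·k·A = 0.007693×0.0308×37.7

L ≈ 8.93 mm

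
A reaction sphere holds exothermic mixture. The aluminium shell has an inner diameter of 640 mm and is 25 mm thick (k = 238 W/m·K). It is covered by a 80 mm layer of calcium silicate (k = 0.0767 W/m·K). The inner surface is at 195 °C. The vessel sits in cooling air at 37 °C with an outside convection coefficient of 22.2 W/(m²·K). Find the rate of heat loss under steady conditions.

Spherical conduction: R = (1/r_in − 1/r_out)/(4πk) per layer; series-sum.
R_aluminium shell = (1/0.32 − 1/0.345)/(4π×238) = 7.572×10^-5 K/W
R_calcium silicate = (1/0.345 − 1/0.425)/(4π×0.0767) = 0.5661 K/W
R_outer film = 1/(h·4πr_o²) = 1/(22.2×4π×0.425²) = 0.01985 K/W
R_total = 0.586 K/W
Q = ΔT/R_total = 158/0.586

Q ≈ 270 W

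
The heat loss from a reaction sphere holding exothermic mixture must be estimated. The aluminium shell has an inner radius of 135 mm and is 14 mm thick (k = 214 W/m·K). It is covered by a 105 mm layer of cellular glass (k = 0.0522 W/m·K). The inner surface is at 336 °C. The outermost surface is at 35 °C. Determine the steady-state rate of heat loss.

Radial (spherical) resistances in series:
R_aluminium shell = (1/0.135 − 1/0.149)/(4π×214) = 2.588×10^-4 K/W
R_cellular glass = (1/0.149 − 1/0.254)/(4π×0.0522) = 4.229 K/W
R_total = 4.23 K/W
Q = ΔT/R_total = 301/4.23

Q ≈ 71.2 W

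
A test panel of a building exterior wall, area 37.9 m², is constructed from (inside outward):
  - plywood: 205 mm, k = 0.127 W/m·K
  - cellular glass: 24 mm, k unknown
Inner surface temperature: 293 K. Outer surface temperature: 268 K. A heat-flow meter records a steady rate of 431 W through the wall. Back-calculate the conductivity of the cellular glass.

Series thermal resistances:
R_plywood = L/(kA) = 0.205/(0.127×37.9) = 0.04259 K/W
Sum of known resistances R_other = 0.04259 K/W
Total R = ΔT/Q = 25/431 = 0.058 K/W
R_cellular glass = R_total − R_other = 0.01541 K/W
k = L/(R·A) = 0.024/(0.01541×37.9)

k ≈ 0.0411 W/(m·K)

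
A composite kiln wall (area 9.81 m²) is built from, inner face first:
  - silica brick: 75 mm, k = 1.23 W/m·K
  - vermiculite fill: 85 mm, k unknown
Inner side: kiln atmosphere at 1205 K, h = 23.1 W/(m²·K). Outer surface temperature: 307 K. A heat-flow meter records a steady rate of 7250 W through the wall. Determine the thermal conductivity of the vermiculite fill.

k ≈ 0.0765 W/(m·K)

Using the resistance-network approach (series):
R_inner film = 1/(h_i·A) = 1/(23.1×9.81) = 0.004413 K/W
R_silica brick = L/(kA) = 0.075/(1.23×9.81) = 0.006216 K/W
Sum of known resistances R_other = 0.01063 K/W
Total R = ΔT/Q = 898/7250 = 0.1239 K/W
R_vermiculite fill = R_total − R_other = 0.1132 K/W
k = L/(R·A) = 0.085/(0.1132×9.81)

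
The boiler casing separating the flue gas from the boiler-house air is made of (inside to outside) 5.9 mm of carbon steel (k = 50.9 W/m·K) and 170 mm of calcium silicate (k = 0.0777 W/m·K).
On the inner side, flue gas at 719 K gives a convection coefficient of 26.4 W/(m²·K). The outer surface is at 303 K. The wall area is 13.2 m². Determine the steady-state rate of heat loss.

Q ≈ 2470 W

Using the resistance-network approach (series):
R_inner film = 1/(h_i·A) = 1/(26.4×13.2) = 0.00287 K/W
R_carbon steel = L/(kA) = 0.0059/(50.9×13.2) = 8.781×10^-6 K/W
R_calcium silicate = L/(kA) = 0.17/(0.0777×13.2) = 0.1658 K/W
R_total = 0.1686 K/W
Q = ΔT / R_total = 416 / 0.1686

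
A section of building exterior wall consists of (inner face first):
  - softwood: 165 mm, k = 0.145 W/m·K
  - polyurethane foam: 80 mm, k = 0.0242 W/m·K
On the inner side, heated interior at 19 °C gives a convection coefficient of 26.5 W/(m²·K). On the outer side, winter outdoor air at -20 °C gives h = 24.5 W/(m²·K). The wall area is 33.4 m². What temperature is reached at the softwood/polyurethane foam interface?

Series thermal resistances:
R_inner film = 1/(h_i·A) = 1/(26.5×33.4) = 0.00113 K/W
R_softwood = L/(kA) = 0.165/(0.145×33.4) = 0.03407 K/W
R_polyurethane foam = L/(kA) = 0.08/(0.0242×33.4) = 0.09898 K/W
R_outer film = 1/(h_o·A) = 1/(24.5×33.4) = 0.001222 K/W
R_total = 0.1354 K/W;  Q = ΔT/R_total = 39/0.1354 = 288 W
T_interface = T_inner − Q·ΣR(inner→interface) = 19 − 288×0.0352

T ≈ 8.86 °C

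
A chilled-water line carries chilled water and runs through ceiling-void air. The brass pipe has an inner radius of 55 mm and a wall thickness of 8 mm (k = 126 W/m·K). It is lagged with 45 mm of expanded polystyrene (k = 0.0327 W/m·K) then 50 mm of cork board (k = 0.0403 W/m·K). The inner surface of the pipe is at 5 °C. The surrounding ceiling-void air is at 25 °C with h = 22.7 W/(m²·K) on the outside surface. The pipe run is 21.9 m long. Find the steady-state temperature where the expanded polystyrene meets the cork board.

T ≈ 17.6 °C

Per-layer cylindrical resistances, series-summed:
R_brass pipe wall = ln(63/55)/(2π×126×21.9) = 7.833×10^-6 K/W
R_expanded polystyrene = ln(108/63)/(2π×0.0327×21.9) = 0.1198 K/W
R_cork board = ln(158/108)/(2π×0.0403×21.9) = 0.06861 K/W
R_outer film = 1/(h_o·2πr_oL) = 1/(22.7×2π×0.158×21.9) = 0.002026 K/W
R_total = 0.1904 K/W
Q = ΔT/R_total = 20/0.1904
Q = 105 W
T_interface = T_inner + Q·ΣR(inner→interface) = 5 + 105×0.1198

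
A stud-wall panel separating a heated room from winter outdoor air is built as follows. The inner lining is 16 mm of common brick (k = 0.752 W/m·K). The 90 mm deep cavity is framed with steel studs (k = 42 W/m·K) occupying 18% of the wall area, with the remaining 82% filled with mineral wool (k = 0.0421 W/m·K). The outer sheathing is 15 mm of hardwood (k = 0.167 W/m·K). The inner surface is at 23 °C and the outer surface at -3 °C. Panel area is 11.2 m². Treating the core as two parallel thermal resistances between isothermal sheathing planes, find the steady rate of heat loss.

Q ≈ 2370 W

Sheathing layers in series; stud and cavity paths in parallel between them.
R_inner = 0.016/(0.752×11.2) = 0.0019 K/W
R_stud  = 0.09/(42×0.18×11.2) = 0.001063 K/W
R_cav   = 0.09/(0.0421×0.82×11.2) = 0.2328 K/W
1/R_core = 1/R_stud + 1/R_cav → R_core = 0.001058 K/W
R_outer = 0.015/(0.167×11.2) = 0.00802 K/W
R_total = 0.01098 K/W
Q = ΔT/R_total = 26/0.01098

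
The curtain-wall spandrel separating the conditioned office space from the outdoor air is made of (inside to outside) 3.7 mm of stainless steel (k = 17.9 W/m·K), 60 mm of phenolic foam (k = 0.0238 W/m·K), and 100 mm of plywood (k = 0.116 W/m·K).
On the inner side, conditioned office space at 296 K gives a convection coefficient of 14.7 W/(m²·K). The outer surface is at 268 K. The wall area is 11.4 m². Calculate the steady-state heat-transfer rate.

Q ≈ 92.5 W

Model the wall as resistances in series:
R_inner film = 1/(h_i·A) = 1/(14.7×11.4) = 0.005967 K/W
R_stainless steel = L/(kA) = 0.0037/(17.9×11.4) = 1.813×10^-5 K/W
R_phenolic foam = L/(kA) = 0.06/(0.0238×11.4) = 0.2211 K/W
R_plywood = L/(kA) = 0.1/(0.116×11.4) = 0.07562 K/W
R_total = 0.3027 K/W
Q = ΔT / R_total = 28 / 0.3027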